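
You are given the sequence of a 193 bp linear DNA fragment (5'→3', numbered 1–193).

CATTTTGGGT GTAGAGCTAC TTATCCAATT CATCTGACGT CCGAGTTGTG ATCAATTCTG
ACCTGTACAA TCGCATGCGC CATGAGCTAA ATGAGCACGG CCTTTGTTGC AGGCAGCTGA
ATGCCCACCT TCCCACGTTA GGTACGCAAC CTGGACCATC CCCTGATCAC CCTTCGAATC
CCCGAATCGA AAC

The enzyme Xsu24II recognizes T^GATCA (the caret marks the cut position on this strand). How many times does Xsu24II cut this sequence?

TGATCA occurs starting at positions 49, 164.
Xsu24II cuts at 2 sites.

2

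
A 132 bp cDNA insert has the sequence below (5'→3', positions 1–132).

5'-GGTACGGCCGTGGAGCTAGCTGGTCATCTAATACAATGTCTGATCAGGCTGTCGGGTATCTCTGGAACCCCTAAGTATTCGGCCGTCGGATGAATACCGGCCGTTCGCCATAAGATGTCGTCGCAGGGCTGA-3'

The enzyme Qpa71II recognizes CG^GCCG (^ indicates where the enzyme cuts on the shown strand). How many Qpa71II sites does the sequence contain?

3

CGGCCG occurs starting at positions 5, 80, 98.
Qpa71II cuts at 3 sites.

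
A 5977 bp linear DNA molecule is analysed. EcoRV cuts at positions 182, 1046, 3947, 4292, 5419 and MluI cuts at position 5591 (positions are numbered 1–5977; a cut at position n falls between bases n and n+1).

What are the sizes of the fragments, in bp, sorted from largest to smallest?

2901, 1127, 864, 386, 345, 182, 172 bp

Combined cut positions (sorted): 182, 1046, 3947, 4292, 5419, 5591.
Linear molecule, 6 cuts → 7 fragments:
  182 − 0 = 182 bp
  1046 − 182 = 864 bp
  3947 − 1046 = 2901 bp
  4292 − 3947 = 345 bp
  5419 − 4292 = 1127 bp
  5591 − 5419 = 172 bp
  5977 − 5591 = 386 bp
Sorted largest to smallest: 2901, 1127, 864, 386, 345, 182, 172 bp.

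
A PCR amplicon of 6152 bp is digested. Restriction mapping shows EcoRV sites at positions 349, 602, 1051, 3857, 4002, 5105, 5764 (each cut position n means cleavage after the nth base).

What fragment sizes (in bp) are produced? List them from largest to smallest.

2806, 1103, 659, 449, 388, 349, 253, 145 bp

Linear molecule, 7 cuts → 8 fragments:
  349 − 0 = 349 bp
  602 − 349 = 253 bp
  1051 − 602 = 449 bp
  3857 − 1051 = 2806 bp
  4002 − 3857 = 145 bp
  5105 − 4002 = 1103 bp
  5764 − 5105 = 659 bp
  6152 − 5764 = 388 bp
Sorted largest to smallest: 2806, 1103, 659, 449, 388, 349, 253, 145 bp.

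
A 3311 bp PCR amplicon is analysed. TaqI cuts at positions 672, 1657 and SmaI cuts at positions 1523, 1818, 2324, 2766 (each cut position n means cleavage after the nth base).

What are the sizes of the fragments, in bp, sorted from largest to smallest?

851, 672, 545, 506, 442, 161, 134 bp

Combined cut positions (sorted): 672, 1523, 1657, 1818, 2324, 2766.
Linear molecule, 6 cuts → 7 fragments:
  672 − 0 = 672 bp
  1523 − 672 = 851 bp
  1657 − 1523 = 134 bp
  1818 − 1657 = 161 bp
  2324 − 1818 = 506 bp
  2766 − 2324 = 442 bp
  3311 − 2766 = 545 bp
Sorted largest to smallest: 851, 672, 545, 506, 442, 161, 134 bp.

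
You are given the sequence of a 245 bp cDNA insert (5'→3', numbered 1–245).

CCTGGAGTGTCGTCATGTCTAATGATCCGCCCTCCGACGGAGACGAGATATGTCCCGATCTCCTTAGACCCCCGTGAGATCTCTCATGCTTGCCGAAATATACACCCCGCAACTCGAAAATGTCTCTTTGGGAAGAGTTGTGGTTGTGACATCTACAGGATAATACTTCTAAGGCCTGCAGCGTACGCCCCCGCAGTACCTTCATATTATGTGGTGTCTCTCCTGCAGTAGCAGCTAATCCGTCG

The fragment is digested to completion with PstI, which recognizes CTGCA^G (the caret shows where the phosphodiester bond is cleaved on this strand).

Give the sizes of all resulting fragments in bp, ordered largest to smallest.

180, 47, 18 bp

PstI sites (CTGCAG) start at positions 176, 223.
PstI cuts after base 5 of each site (before the last base), so after positions 180, 227.
Linear molecule, 2 cuts → 3 fragments:
  1–180 → 180 bp
  181–227 → 47 bp
  228–245 → 18 bp
Sorted largest to smallest: 180, 47, 18 bp.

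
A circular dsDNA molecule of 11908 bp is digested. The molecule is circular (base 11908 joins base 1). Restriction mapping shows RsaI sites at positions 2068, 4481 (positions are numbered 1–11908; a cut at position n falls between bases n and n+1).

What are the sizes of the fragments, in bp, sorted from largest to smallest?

9495, 2413 bp

Circular molecule, 2 cuts → 2 fragments:
  4481 − 2068 = 2413 bp
  wrap: 11908 − 4481 + 2068 = 9495 bp
Sorted largest to smallest: 9495, 2413 bp.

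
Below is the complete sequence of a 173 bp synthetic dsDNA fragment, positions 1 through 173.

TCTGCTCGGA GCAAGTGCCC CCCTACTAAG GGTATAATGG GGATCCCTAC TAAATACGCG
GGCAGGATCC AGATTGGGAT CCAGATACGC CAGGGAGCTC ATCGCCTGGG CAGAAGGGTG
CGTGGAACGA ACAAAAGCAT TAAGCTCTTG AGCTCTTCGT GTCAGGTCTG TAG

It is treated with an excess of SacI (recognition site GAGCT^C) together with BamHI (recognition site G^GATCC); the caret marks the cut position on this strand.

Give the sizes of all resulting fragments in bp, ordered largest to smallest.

SacI sites (GAGCTC) start at positions 95, 150.
SacI cuts after base 5 of each site (before the last base), so after positions 99, 154.
BamHI sites (GGATCC) start at positions 41, 65, 77.
BamHI cuts after the first base of each site, so after positions 41, 65, 77.
Combined cut positions: 41, 65, 77, 99, 154.
Linear molecule, 5 cuts → 6 fragments:
  1–41 → 41 bp
  42–65 → 24 bp
  66–77 → 12 bp
  78–99 → 22 bp
  100–154 → 55 bp
  155–173 → 19 bp
Sorted largest to smallest: 55, 41, 24, 22, 19, 12 bp.

55, 41, 24, 22, 19, 12 bp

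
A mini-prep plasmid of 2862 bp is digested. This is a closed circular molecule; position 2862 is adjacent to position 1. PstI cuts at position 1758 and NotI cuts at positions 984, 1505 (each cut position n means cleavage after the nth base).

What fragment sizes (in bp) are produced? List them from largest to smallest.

Combined cut positions (sorted): 984, 1505, 1758.
Circular molecule, 3 cuts → 3 fragments:
  1505 − 984 = 521 bp
  1758 − 1505 = 253 bp
  wrap: 2862 − 1758 + 984 = 2088 bp
Sorted largest to smallest: 2088, 521, 253 bp.

2088, 521, 253 bp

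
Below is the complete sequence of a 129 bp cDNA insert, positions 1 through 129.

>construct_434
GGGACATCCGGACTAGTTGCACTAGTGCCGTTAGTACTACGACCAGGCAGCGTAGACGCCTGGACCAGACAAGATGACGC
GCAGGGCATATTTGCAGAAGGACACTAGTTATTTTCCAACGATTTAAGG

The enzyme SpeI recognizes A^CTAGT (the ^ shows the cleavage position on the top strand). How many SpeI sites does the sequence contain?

ACTAGT occurs starting at positions 12, 21, 104.
SpeI cuts at 3 sites.

3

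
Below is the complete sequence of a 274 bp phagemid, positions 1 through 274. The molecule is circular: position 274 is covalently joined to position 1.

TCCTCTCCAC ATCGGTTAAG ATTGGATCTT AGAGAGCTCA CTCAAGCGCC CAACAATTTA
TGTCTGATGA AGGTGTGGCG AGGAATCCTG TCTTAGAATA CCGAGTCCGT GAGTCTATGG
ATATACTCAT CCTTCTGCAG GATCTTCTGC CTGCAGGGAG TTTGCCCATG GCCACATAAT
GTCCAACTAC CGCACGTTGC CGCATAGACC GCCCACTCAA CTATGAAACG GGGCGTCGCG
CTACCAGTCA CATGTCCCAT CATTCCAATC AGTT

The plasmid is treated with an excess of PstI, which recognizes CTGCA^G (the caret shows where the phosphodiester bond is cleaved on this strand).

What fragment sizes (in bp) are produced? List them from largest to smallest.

258, 16 bp

PstI sites (CTGCAG) start at positions 135, 151.
PstI cuts after base 5 of each site (before the last base), so after positions 139, 155.
Circular molecule, 2 cuts → 2 fragments:
  140–155 → 16 bp
  156–274 then 1–139 → 119 + 139 = 258 bp
Sorted largest to smallest: 258, 16 bp.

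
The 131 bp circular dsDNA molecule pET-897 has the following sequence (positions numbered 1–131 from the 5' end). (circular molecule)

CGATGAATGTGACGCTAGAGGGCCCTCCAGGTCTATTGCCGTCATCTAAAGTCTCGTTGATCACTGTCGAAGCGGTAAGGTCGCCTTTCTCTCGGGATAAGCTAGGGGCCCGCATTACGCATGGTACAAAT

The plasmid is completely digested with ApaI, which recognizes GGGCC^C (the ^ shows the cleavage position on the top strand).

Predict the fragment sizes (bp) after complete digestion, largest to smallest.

ApaI sites (GGGCCC) start at positions 20, 106.
ApaI cuts after base 5 of each site (before the last base), so after positions 24, 110.
Circular molecule, 2 cuts → 2 fragments:
  25–110 → 86 bp
  111–131 then 1–24 → 21 + 24 = 45 bp
Sorted largest to smallest: 86, 45 bp.

86, 45 bp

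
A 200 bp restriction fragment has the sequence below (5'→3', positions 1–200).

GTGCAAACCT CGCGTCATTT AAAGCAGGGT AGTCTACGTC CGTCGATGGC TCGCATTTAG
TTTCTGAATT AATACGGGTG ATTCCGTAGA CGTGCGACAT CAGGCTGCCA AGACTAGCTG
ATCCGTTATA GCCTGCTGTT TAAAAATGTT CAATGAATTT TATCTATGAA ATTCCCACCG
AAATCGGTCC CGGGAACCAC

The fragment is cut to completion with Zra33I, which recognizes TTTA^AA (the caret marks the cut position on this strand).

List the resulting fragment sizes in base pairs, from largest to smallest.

121, 58, 21 bp

Zra33I sites (TTTAAA) start at positions 18, 139.
Zra33I cuts after base 4 of each site, so after positions 21, 142.
Linear molecule, 2 cuts → 3 fragments:
  1–21 → 21 bp
  22–142 → 121 bp
  143–200 → 58 bp
Sorted largest to smallest: 121, 58, 21 bp.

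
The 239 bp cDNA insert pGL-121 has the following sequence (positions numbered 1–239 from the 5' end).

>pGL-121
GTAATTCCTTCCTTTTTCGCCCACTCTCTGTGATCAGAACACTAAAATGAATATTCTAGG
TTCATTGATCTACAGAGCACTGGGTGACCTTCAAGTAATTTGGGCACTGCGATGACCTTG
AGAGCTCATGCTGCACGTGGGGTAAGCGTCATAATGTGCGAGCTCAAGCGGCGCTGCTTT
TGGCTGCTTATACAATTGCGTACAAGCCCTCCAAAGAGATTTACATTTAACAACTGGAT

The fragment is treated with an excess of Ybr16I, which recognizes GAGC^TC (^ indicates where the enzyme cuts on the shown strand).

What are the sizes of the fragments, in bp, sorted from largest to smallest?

125, 76, 38 bp

Ybr16I sites (GAGCTC) start at positions 122, 160.
Ybr16I cuts after base 4 of each site, so after positions 125, 163.
Linear molecule, 2 cuts → 3 fragments:
  1–125 → 125 bp
  126–163 → 38 bp
  164–239 → 76 bp
Sorted largest to smallest: 125, 76, 38 bp.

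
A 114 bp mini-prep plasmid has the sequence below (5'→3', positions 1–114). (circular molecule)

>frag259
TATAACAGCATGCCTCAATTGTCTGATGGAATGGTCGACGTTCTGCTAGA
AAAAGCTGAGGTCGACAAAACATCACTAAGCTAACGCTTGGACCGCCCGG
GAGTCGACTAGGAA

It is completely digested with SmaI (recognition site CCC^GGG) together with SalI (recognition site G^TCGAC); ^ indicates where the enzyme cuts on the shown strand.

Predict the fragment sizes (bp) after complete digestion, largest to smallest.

The SmaI site (CCCGGG) starts at position 96.
SmaI cuts after base 3 of each site, so after position 98.
SalI sites (GTCGAC) start at positions 34, 61, 103.
SalI cuts after the first base of each site, so after positions 34, 61, 103.
Combined cut positions: 34, 61, 98, 103.
Circular molecule, 4 cuts → 4 fragments:
  35–61 → 27 bp
  62–98 → 37 bp
  99–103 → 5 bp
  104–114 then 1–34 → 11 + 34 = 45 bp
Sorted largest to smallest: 45, 37, 27, 5 bp.

45, 37, 27, 5 bp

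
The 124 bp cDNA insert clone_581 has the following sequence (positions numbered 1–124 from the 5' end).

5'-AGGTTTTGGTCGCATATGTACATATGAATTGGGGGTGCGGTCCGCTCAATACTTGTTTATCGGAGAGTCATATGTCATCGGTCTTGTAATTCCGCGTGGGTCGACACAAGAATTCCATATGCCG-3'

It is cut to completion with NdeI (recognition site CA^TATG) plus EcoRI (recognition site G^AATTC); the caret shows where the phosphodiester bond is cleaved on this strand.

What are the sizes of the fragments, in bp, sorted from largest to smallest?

48, 40, 14, 8, 7, 7 bp

NdeI sites (CATATG) start at positions 13, 21, 69, 116.
NdeI cuts after base 2 of each site, so after positions 14, 22, 70, 117.
The EcoRI site (GAATTC) starts at position 110.
EcoRI cuts after the first base of each site, so after position 110.
Combined cut positions: 14, 22, 70, 110, 117.
Linear molecule, 5 cuts → 6 fragments:
  1–14 → 14 bp
  15–22 → 8 bp
  23–70 → 48 bp
  71–110 → 40 bp
  111–117 → 7 bp
  118–124 → 7 bp
Sorted largest to smallest: 48, 40, 14, 8, 7, 7 bp.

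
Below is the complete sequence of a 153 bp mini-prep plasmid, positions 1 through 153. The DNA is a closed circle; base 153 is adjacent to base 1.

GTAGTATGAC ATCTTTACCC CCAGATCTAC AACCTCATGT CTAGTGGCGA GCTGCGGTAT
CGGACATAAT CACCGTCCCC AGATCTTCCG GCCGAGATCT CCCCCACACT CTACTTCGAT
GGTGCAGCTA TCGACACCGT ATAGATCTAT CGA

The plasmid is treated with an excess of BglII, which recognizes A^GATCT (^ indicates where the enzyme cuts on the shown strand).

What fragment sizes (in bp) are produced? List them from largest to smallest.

BglII sites (AGATCT) start at positions 23, 81, 95, 143.
BglII cuts after the first base of each site, so after positions 23, 81, 95, 143.
Circular molecule, 4 cuts → 4 fragments:
  24–81 → 58 bp
  82–95 → 14 bp
  96–143 → 48 bp
  144–153 then 1–23 → 10 + 23 = 33 bp
Sorted largest to smallest: 58, 48, 33, 14 bp.

58, 48, 33, 14 bp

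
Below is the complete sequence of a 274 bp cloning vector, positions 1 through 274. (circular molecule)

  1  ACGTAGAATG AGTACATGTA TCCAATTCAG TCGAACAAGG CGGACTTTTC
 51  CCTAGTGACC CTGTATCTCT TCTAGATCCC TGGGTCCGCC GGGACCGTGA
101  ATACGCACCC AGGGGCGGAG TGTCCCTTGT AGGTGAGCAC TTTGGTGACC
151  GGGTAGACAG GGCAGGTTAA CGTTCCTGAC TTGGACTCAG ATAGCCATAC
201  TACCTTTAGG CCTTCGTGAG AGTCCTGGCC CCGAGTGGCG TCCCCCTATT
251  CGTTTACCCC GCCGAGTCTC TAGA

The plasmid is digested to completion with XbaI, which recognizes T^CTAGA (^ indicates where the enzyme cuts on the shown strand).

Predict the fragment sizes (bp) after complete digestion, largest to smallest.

198, 76 bp

XbaI sites (TCTAGA) start at positions 71, 269.
XbaI cuts after the first base of each site, so after positions 71, 269.
Circular molecule, 2 cuts → 2 fragments:
  72–269 → 198 bp
  270–274 then 1–71 → 5 + 71 = 76 bp
Sorted largest to smallest: 198, 76 bp.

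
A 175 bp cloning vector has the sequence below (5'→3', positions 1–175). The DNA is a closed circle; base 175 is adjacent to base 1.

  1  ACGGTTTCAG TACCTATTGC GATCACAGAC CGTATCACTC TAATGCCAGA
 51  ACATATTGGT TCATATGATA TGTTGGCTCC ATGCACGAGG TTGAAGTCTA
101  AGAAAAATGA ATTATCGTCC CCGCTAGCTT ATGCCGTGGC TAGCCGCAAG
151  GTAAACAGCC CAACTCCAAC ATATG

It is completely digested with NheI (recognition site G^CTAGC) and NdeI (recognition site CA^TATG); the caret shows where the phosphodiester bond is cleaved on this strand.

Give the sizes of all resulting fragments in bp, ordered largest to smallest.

NheI sites (GCTAGC) start at positions 123, 139.
NheI cuts after the first base of each site, so after positions 123, 139.
NdeI sites (CATATG) start at positions 62, 170.
NdeI cuts after base 2 of each site, so after positions 63, 171.
Combined cut positions: 63, 123, 139, 171.
Circular molecule, 4 cuts → 4 fragments:
  64–123 → 60 bp
  124–139 → 16 bp
  140–171 → 32 bp
  172–175 then 1–63 → 4 + 63 = 67 bp
Sorted largest to smallest: 67, 60, 32, 16 bp.

67, 60, 32, 16 bp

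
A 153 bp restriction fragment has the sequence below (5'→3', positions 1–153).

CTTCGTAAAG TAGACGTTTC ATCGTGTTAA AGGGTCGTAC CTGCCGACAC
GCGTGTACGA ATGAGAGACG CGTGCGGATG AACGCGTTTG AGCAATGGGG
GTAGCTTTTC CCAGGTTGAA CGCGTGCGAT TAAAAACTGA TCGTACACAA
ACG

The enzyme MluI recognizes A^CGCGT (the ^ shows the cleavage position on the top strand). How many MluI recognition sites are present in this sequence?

4

ACGCGT occurs starting at positions 49, 68, 82, 120.
MluI cuts at 4 sites.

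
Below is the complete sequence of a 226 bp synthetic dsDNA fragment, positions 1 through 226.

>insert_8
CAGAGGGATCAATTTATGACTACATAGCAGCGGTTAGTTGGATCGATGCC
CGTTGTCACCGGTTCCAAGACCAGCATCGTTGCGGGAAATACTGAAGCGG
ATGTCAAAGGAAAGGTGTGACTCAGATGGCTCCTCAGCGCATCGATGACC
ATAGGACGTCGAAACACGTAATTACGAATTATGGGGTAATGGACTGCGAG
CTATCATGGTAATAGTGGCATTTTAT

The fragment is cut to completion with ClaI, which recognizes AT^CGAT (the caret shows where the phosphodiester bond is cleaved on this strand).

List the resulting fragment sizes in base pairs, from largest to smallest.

ClaI sites (ATCGAT) start at positions 42, 141.
ClaI cuts after base 2 of each site, so after positions 43, 142.
Linear molecule, 2 cuts → 3 fragments:
  1–43 → 43 bp
  44–142 → 99 bp
  143–226 → 84 bp
Sorted largest to smallest: 99, 84, 43 bp.

99, 84, 43 bp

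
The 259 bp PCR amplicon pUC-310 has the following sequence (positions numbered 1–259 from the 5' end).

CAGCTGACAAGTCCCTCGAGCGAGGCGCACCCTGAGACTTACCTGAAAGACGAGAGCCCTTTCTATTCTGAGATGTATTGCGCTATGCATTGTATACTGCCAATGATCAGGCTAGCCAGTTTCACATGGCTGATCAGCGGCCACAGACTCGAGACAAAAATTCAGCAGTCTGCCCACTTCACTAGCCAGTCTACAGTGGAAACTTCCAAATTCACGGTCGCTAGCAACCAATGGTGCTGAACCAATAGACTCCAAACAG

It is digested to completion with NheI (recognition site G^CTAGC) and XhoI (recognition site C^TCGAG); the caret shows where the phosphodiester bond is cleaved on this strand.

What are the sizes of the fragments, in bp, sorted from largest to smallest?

NheI sites (GCTAGC) start at positions 111, 220.
NheI cuts after the first base of each site, so after positions 111, 220.
XhoI sites (CTCGAG) start at positions 15, 148.
XhoI cuts after the first base of each site, so after positions 15, 148.
Combined cut positions: 15, 111, 148, 220.
Linear molecule, 4 cuts → 5 fragments:
  1–15 → 15 bp
  16–111 → 96 bp
  112–148 → 37 bp
  149–220 → 72 bp
  221–259 → 39 bp
Sorted largest to smallest: 96, 72, 39, 37, 15 bp.

96, 72, 39, 37, 15 bp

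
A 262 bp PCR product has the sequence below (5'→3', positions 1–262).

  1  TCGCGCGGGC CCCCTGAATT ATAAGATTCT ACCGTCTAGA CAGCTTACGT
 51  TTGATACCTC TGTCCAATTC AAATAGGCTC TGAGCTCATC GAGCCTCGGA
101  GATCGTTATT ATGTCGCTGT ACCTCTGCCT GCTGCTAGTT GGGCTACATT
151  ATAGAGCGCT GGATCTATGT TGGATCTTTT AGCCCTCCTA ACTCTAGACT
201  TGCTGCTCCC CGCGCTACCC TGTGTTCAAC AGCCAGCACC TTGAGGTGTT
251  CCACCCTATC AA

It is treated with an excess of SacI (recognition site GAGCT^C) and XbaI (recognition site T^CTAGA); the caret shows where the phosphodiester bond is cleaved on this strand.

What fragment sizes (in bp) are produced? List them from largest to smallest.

107, 69, 51, 35 bp

The SacI site (GAGCTC) starts at position 82.
SacI cuts after base 5 of each site (before the last base), so after position 86.
XbaI sites (TCTAGA) start at positions 35, 193.
XbaI cuts after the first base of each site, so after positions 35, 193.
Combined cut positions: 35, 86, 193.
Linear molecule, 3 cuts → 4 fragments:
  1–35 → 35 bp
  36–86 → 51 bp
  87–193 → 107 bp
  194–262 → 69 bp
Sorted largest to smallest: 107, 69, 51, 35 bp.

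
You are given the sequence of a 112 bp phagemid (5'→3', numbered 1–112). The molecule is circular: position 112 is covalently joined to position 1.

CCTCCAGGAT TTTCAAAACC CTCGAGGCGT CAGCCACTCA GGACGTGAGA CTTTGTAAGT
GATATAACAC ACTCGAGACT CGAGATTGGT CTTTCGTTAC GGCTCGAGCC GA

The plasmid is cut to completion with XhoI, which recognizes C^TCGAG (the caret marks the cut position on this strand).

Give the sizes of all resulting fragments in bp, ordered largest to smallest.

51, 30, 24, 7 bp

XhoI sites (CTCGAG) start at positions 21, 72, 79, 103.
XhoI cuts after the first base of each site, so after positions 21, 72, 79, 103.
Circular molecule, 4 cuts → 4 fragments:
  22–72 → 51 bp
  73–79 → 7 bp
  80–103 → 24 bp
  104–112 then 1–21 → 9 + 21 = 30 bp
Sorted largest to smallest: 51, 30, 24, 7 bp.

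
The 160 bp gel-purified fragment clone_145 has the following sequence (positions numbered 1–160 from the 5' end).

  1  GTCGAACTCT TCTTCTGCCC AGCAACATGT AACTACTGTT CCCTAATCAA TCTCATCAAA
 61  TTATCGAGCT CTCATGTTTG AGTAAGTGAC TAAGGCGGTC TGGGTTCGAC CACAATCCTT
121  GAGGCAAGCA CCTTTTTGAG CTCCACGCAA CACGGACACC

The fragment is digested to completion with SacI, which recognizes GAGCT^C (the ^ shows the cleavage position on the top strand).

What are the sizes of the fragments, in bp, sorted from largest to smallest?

72, 70, 18 bp

SacI sites (GAGCTC) start at positions 66, 138.
SacI cuts after base 5 of each site (before the last base), so after positions 70, 142.
Linear molecule, 2 cuts → 3 fragments:
  1–70 → 70 bp
  71–142 → 72 bp
  143–160 → 18 bp
Sorted largest to smallest: 72, 70, 18 bp.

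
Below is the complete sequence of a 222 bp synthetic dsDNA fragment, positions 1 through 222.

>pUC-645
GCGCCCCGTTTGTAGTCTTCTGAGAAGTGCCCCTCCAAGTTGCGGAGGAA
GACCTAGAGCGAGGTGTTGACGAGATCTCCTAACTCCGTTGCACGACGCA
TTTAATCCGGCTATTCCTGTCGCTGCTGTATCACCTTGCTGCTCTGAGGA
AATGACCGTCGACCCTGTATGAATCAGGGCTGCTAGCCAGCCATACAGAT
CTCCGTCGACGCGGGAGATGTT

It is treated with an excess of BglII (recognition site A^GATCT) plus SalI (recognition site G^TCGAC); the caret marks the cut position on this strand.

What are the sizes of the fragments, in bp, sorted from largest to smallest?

BglII sites (AGATCT) start at positions 73, 197.
BglII cuts after the first base of each site, so after positions 73, 197.
SalI sites (GTCGAC) start at positions 158, 205.
SalI cuts after the first base of each site, so after positions 158, 205.
Combined cut positions: 73, 158, 197, 205.
Linear molecule, 4 cuts → 5 fragments:
  1–73 → 73 bp
  74–158 → 85 bp
  159–197 → 39 bp
  198–205 → 8 bp
  206–222 → 17 bp
Sorted largest to smallest: 85, 73, 39, 17, 8 bp.

85, 73, 39, 17, 8 bp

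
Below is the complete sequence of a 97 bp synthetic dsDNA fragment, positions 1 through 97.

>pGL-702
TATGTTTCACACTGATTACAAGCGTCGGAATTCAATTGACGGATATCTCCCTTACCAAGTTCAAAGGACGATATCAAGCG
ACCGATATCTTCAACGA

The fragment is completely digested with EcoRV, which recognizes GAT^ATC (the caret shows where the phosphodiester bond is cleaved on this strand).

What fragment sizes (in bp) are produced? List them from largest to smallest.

44, 28, 14, 11 bp

EcoRV sites (GATATC) start at positions 42, 70, 84.
EcoRV cuts after base 3 of each site, so after positions 44, 72, 86.
Linear molecule, 3 cuts → 4 fragments:
  1–44 → 44 bp
  45–72 → 28 bp
  73–86 → 14 bp
  87–97 → 11 bp
Sorted largest to smallest: 44, 28, 14, 11 bp.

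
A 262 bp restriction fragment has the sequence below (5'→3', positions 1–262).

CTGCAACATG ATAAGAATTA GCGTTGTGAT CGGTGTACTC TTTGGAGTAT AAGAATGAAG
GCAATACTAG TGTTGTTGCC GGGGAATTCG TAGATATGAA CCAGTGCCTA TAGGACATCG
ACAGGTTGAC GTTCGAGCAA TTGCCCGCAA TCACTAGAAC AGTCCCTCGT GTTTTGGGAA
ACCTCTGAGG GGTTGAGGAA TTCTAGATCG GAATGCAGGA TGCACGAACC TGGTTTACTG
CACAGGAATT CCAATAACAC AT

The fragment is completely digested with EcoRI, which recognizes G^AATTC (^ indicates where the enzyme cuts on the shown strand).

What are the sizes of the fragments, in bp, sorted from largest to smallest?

114, 84, 48, 16 bp

EcoRI sites (GAATTC) start at positions 84, 198, 246.
EcoRI cuts after the first base of each site, so after positions 84, 198, 246.
Linear molecule, 3 cuts → 4 fragments:
  1–84 → 84 bp
  85–198 → 114 bp
  199–246 → 48 bp
  247–262 → 16 bp
Sorted largest to smallest: 114, 84, 48, 16 bp.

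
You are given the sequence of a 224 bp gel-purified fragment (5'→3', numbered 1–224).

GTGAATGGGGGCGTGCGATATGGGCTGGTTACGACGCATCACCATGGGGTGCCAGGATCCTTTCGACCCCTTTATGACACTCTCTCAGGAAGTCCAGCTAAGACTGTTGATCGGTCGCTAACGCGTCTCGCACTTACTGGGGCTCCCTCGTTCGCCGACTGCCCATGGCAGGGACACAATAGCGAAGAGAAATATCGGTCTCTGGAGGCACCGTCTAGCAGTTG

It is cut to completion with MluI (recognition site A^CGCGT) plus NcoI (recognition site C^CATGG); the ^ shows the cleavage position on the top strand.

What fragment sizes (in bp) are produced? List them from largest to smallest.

79, 61, 42, 42 bp

The MluI site (ACGCGT) starts at position 121.
MluI cuts after the first base of each site, so after position 121.
NcoI sites (CCATGG) start at positions 42, 163.
NcoI cuts after the first base of each site, so after positions 42, 163.
Combined cut positions: 42, 121, 163.
Linear molecule, 3 cuts → 4 fragments:
  1–42 → 42 bp
  43–121 → 79 bp
  122–163 → 42 bp
  164–224 → 61 bp
Sorted largest to smallest: 79, 61, 42, 42 bp.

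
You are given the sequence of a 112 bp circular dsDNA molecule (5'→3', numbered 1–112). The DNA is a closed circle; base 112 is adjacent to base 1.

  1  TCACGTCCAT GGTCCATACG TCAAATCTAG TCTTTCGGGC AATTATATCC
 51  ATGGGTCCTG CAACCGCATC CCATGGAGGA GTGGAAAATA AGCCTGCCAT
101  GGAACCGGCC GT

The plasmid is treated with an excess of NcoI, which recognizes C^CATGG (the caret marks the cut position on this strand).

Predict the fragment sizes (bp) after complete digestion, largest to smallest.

42, 26, 22, 22 bp

NcoI sites (CCATGG) start at positions 7, 49, 71, 97.
NcoI cuts after the first base of each site, so after positions 7, 49, 71, 97.
Circular molecule, 4 cuts → 4 fragments:
  8–49 → 42 bp
  50–71 → 22 bp
  72–97 → 26 bp
  98–112 then 1–7 → 15 + 7 = 22 bp
Sorted largest to smallest: 42, 26, 22, 22 bp.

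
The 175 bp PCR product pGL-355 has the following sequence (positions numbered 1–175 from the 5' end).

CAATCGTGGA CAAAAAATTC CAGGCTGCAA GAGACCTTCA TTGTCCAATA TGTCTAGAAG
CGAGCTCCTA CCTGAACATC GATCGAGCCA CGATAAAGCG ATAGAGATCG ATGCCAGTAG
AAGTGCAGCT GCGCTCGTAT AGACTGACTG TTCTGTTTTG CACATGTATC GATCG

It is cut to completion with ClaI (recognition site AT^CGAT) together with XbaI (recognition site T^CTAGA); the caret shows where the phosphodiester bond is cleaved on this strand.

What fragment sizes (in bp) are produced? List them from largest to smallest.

ClaI sites (ATCGAT) start at positions 78, 107, 168.
ClaI cuts after base 2 of each site, so after positions 79, 108, 169.
The XbaI site (TCTAGA) starts at position 53.
XbaI cuts after the first base of each site, so after position 53.
Combined cut positions: 53, 79, 108, 169.
Linear molecule, 4 cuts → 5 fragments:
  1–53 → 53 bp
  54–79 → 26 bp
  80–108 → 29 bp
  109–169 → 61 bp
  170–175 → 6 bp
Sorted largest to smallest: 61, 53, 29, 26, 6 bp.

61, 53, 29, 26, 6 bp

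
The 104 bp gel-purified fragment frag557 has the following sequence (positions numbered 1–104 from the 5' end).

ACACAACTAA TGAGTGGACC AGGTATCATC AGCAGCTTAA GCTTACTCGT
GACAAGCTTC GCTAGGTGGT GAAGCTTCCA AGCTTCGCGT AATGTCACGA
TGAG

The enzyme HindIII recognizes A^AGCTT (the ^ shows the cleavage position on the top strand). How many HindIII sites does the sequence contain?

4

AAGCTT occurs starting at positions 39, 54, 72, 80.
HindIII cuts at 4 sites.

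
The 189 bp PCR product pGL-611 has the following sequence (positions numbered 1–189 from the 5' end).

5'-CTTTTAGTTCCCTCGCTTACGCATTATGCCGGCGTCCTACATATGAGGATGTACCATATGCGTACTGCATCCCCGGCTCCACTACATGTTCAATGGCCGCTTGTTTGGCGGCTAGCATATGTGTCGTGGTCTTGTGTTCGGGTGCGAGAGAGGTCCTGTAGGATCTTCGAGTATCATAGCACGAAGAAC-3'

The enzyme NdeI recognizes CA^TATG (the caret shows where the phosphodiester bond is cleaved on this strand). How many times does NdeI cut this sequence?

CATATG occurs starting at positions 40, 55, 116.
NdeI cuts at 3 sites.

3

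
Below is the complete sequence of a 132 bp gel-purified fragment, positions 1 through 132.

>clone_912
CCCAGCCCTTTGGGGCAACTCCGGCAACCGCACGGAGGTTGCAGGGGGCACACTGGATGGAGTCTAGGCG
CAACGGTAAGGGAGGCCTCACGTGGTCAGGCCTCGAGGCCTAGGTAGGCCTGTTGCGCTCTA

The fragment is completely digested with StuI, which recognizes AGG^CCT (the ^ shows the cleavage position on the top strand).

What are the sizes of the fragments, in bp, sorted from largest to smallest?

StuI sites (AGGCCT) start at positions 83, 98, 106, 116.
StuI cuts after base 3 of each site, so after positions 85, 100, 108, 118.
Linear molecule, 4 cuts → 5 fragments:
  1–85 → 85 bp
  86–100 → 15 bp
  101–108 → 8 bp
  109–118 → 10 bp
  119–132 → 14 bp
Sorted largest to smallest: 85, 15, 14, 10, 8 bp.

85, 15, 14, 10, 8 bp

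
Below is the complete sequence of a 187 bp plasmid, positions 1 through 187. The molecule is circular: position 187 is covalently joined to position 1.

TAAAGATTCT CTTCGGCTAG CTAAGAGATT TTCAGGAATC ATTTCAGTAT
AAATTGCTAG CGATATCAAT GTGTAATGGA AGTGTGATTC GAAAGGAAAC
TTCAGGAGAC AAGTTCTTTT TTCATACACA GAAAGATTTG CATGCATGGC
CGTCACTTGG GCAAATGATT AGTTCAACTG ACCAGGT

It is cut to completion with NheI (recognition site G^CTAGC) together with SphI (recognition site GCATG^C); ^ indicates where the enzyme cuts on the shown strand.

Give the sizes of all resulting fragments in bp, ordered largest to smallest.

NheI sites (GCTAGC) start at positions 16, 56.
NheI cuts after the first base of each site, so after positions 16, 56.
The SphI site (GCATGC) starts at position 140.
SphI cuts after base 5 of each site (before the last base), so after position 144.
Combined cut positions: 16, 56, 144.
Circular molecule, 3 cuts → 3 fragments:
  17–56 → 40 bp
  57–144 → 88 bp
  145–187 then 1–16 → 43 + 16 = 59 bp
Sorted largest to smallest: 88, 59, 40 bp.

88, 59, 40 bp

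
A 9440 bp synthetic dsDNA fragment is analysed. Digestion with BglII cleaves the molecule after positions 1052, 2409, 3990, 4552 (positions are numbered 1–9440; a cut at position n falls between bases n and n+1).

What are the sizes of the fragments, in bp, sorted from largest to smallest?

4888, 1581, 1357, 1052, 562 bp

Linear molecule, 4 cuts → 5 fragments:
  1052 − 0 = 1052 bp
  2409 − 1052 = 1357 bp
  3990 − 2409 = 1581 bp
  4552 − 3990 = 562 bp
  9440 − 4552 = 4888 bp
Sorted largest to smallest: 4888, 1581, 1357, 1052, 562 bp.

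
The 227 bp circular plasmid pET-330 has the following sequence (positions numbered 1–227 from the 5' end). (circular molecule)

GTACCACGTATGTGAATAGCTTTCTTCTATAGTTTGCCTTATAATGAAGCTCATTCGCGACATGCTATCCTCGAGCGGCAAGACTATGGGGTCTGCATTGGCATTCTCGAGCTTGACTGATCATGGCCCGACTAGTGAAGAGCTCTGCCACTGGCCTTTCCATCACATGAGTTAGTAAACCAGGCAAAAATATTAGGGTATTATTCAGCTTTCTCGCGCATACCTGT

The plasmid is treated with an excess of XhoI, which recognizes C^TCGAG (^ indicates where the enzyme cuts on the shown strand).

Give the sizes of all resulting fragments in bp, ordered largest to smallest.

XhoI sites (CTCGAG) start at positions 70, 106.
XhoI cuts after the first base of each site, so after positions 70, 106.
Circular molecule, 2 cuts → 2 fragments:
  71–106 → 36 bp
  107–227 then 1–70 → 121 + 70 = 191 bp
Sorted largest to smallest: 191, 36 bp.

191, 36 bp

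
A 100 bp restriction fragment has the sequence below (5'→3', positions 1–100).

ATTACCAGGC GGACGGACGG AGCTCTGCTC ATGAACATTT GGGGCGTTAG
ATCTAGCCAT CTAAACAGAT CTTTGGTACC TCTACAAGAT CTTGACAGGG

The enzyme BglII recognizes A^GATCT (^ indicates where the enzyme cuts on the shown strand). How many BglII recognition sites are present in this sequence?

3

AGATCT occurs starting at positions 49, 67, 87.
BglII cuts at 3 sites.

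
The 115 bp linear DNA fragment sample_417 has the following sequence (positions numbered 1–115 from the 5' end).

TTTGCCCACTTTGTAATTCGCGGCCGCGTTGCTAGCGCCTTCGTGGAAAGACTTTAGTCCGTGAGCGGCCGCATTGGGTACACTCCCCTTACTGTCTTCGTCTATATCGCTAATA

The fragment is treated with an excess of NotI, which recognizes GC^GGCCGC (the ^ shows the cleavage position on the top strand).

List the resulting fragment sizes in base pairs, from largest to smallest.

49, 45, 21 bp

NotI sites (GCGGCCGC) start at positions 20, 65.
NotI cuts after base 2 of each site, so after positions 21, 66.
Linear molecule, 2 cuts → 3 fragments:
  1–21 → 21 bp
  22–66 → 45 bp
  67–115 → 49 bp
Sorted largest to smallest: 49, 45, 21 bp.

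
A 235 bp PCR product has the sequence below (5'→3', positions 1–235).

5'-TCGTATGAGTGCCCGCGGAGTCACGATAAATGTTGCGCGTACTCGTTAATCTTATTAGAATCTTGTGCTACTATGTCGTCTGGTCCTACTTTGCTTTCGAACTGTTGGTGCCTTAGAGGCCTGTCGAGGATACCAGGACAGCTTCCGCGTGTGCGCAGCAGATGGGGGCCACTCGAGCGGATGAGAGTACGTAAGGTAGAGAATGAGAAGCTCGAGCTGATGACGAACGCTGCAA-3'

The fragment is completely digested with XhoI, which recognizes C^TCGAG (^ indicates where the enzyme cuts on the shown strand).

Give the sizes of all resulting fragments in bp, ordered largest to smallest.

XhoI sites (CTCGAG) start at positions 172, 211.
XhoI cuts after the first base of each site, so after positions 172, 211.
Linear molecule, 2 cuts → 3 fragments:
  1–172 → 172 bp
  173–211 → 39 bp
  212–235 → 24 bp
Sorted largest to smallest: 172, 39, 24 bp.

172, 39, 24 bp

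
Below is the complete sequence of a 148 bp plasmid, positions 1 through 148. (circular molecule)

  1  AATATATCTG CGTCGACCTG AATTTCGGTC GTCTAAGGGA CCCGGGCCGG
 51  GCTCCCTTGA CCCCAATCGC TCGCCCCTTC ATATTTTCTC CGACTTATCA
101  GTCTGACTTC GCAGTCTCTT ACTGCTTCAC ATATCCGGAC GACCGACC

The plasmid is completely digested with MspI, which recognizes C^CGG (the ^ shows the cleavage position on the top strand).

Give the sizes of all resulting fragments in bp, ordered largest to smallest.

88, 55, 5 bp

MspI sites (CCGG) start at positions 42, 47, 135.
MspI cuts after the first base of each site, so after positions 42, 47, 135.
Circular molecule, 3 cuts → 3 fragments:
  43–47 → 5 bp
  48–135 → 88 bp
  136–148 then 1–42 → 13 + 42 = 55 bp
Sorted largest to smallest: 88, 55, 5 bp.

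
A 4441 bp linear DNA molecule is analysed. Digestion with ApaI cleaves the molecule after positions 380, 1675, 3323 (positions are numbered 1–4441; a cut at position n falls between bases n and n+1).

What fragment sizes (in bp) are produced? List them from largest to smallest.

1648, 1295, 1118, 380 bp

Linear molecule, 3 cuts → 4 fragments:
  380 − 0 = 380 bp
  1675 − 380 = 1295 bp
  3323 − 1675 = 1648 bp
  4441 − 3323 = 1118 bp
Sorted largest to smallest: 1648, 1295, 1118, 380 bp.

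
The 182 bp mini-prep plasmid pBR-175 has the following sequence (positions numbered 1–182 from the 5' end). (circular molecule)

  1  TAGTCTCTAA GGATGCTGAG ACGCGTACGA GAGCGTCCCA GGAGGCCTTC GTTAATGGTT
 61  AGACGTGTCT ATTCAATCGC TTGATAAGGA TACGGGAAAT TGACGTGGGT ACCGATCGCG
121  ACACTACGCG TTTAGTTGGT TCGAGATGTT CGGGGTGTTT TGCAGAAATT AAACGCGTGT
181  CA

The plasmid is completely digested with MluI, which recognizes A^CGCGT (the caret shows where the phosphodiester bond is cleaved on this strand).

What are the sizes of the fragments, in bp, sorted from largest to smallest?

105, 47, 30 bp

MluI sites (ACGCGT) start at positions 21, 126, 173.
MluI cuts after the first base of each site, so after positions 21, 126, 173.
Circular molecule, 3 cuts → 3 fragments:
  22–126 → 105 bp
  127–173 → 47 bp
  174–182 then 1–21 → 9 + 21 = 30 bp
Sorted largest to smallest: 105, 47, 30 bp.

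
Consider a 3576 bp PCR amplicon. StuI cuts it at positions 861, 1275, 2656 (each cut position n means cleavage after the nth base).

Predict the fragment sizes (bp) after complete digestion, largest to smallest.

1381, 920, 861, 414 bp

Linear molecule, 3 cuts → 4 fragments:
  861 − 0 = 861 bp
  1275 − 861 = 414 bp
  2656 − 1275 = 1381 bp
  3576 − 2656 = 920 bp
Sorted largest to smallest: 1381, 920, 861, 414 bp.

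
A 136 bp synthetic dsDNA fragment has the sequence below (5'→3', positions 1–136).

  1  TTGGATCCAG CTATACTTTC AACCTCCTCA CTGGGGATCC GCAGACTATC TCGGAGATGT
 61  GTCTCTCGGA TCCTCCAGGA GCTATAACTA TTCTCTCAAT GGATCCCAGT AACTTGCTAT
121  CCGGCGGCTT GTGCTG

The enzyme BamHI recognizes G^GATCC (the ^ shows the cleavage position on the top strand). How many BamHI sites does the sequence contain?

4

GGATCC occurs starting at positions 3, 35, 68, 101.
BamHI cuts at 4 sites.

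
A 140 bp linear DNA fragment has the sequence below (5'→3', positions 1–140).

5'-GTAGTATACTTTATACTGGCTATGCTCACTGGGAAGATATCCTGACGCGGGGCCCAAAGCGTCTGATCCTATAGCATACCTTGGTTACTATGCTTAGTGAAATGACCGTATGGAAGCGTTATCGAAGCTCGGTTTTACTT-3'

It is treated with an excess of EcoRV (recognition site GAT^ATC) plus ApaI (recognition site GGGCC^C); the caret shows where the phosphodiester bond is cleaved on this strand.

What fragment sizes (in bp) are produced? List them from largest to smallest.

86, 38, 16 bp

The EcoRV site (GATATC) starts at position 36.
EcoRV cuts after base 3 of each site, so after position 38.
The ApaI site (GGGCCC) starts at position 50.
ApaI cuts after base 5 of each site (before the last base), so after position 54.
Combined cut positions: 38, 54.
Linear molecule, 2 cuts → 3 fragments:
  1–38 → 38 bp
  39–54 → 16 bp
  55–140 → 86 bp
Sorted largest to smallest: 86, 38, 16 bp.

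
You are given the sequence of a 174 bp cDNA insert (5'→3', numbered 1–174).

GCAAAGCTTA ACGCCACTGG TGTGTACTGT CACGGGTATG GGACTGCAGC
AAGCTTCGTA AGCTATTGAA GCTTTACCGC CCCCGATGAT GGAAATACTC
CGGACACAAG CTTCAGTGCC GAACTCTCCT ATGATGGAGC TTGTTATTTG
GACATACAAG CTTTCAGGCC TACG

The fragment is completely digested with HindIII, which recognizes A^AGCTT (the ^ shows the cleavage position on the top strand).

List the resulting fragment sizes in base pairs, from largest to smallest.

HindIII sites (AAGCTT) start at positions 4, 51, 69, 108, 158.
HindIII cuts after the first base of each site, so after positions 4, 51, 69, 108, 158.
Linear molecule, 5 cuts → 6 fragments:
  1–4 → 4 bp
  5–51 → 47 bp
  52–69 → 18 bp
  70–108 → 39 bp
  109–158 → 50 bp
  159–174 → 16 bp
Sorted largest to smallest: 50, 47, 39, 18, 16, 4 bp.

50, 47, 39, 18, 16, 4 bp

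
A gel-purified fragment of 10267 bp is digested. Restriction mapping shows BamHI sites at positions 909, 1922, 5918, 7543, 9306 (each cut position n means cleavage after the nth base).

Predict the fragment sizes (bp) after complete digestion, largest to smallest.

Linear molecule, 5 cuts → 6 fragments:
  909 − 0 = 909 bp
  1922 − 909 = 1013 bp
  5918 − 1922 = 3996 bp
  7543 − 5918 = 1625 bp
  9306 − 7543 = 1763 bp
  10267 − 9306 = 961 bp
Sorted largest to smallest: 3996, 1763, 1625, 1013, 961, 909 bp.

3996, 1763, 1625, 1013, 961, 909 bp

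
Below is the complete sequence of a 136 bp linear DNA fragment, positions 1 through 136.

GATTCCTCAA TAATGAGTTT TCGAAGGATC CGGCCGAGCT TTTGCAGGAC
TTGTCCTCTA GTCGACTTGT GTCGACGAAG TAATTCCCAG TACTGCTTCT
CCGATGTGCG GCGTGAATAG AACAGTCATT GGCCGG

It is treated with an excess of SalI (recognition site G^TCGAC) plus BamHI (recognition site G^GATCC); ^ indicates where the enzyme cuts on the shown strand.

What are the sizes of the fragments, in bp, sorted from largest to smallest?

SalI sites (GTCGAC) start at positions 61, 71.
SalI cuts after the first base of each site, so after positions 61, 71.
The BamHI site (GGATCC) starts at position 26.
BamHI cuts after the first base of each site, so after position 26.
Combined cut positions: 26, 61, 71.
Linear molecule, 3 cuts → 4 fragments:
  1–26 → 26 bp
  27–61 → 35 bp
  62–71 → 10 bp
  72–136 → 65 bp
Sorted largest to smallest: 65, 35, 26, 10 bp.

65, 35, 26, 10 bp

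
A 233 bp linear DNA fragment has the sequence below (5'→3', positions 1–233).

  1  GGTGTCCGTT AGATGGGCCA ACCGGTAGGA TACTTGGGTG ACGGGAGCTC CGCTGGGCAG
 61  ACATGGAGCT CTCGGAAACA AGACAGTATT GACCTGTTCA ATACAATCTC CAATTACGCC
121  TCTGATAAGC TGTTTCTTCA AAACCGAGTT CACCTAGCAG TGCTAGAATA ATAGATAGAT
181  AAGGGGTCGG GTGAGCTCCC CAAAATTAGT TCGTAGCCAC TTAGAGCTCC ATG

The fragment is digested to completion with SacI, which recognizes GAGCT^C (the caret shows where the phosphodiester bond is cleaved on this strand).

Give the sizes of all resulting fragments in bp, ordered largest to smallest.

127, 49, 31, 21, 5 bp

SacI sites (GAGCTC) start at positions 45, 66, 193, 224.
SacI cuts after base 5 of each site (before the last base), so after positions 49, 70, 197, 228.
Linear molecule, 4 cuts → 5 fragments:
  1–49 → 49 bp
  50–70 → 21 bp
  71–197 → 127 bp
  198–228 → 31 bp
  229–233 → 5 bp
Sorted largest to smallest: 127, 49, 31, 21, 5 bp.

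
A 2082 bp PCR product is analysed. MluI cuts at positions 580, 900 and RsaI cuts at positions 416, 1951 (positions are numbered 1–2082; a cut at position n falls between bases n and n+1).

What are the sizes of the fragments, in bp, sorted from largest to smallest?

1051, 416, 320, 164, 131 bp

Combined cut positions (sorted): 416, 580, 900, 1951.
Linear molecule, 4 cuts → 5 fragments:
  416 − 0 = 416 bp
  580 − 416 = 164 bp
  900 − 580 = 320 bp
  1951 − 900 = 1051 bp
  2082 − 1951 = 131 bp
Sorted largest to smallest: 1051, 416, 320, 164, 131 bp.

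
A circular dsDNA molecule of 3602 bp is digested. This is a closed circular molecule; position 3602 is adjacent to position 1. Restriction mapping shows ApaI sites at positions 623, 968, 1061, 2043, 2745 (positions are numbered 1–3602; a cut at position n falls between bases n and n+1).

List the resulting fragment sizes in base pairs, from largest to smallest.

1480, 982, 702, 345, 93 bp

Circular molecule, 5 cuts → 5 fragments:
  968 − 623 = 345 bp
  1061 − 968 = 93 bp
  2043 − 1061 = 982 bp
  2745 − 2043 = 702 bp
  wrap: 3602 − 2745 + 623 = 1480 bp
Sorted largest to smallest: 1480, 982, 702, 345, 93 bp.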